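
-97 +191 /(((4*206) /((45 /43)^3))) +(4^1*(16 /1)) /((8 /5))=-3716879901 /65513768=-56.73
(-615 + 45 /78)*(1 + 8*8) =-79875 /2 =-39937.50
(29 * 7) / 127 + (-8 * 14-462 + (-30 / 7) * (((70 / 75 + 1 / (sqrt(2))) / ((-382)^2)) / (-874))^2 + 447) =-27200214405807207378839 / 216904886948230272960-sqrt(2) / 4066458322988944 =-125.40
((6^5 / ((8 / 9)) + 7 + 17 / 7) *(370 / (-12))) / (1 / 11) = -20791595 / 7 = -2970227.86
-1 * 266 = -266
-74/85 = -0.87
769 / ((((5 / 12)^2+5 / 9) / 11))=406032 / 35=11600.91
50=50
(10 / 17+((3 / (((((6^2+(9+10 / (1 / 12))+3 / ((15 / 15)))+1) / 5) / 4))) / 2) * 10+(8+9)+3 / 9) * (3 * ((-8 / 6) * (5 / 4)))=-848830 / 8619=-98.48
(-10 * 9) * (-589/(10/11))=58311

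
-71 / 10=-7.10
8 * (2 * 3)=48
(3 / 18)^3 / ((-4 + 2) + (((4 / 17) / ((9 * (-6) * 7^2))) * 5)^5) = -213147411894589835313 / 92079681938462809655216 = -0.00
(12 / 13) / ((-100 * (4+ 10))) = -3 / 4550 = -0.00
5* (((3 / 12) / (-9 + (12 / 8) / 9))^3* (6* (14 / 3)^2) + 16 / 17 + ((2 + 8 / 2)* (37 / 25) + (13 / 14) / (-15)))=25926948181 / 531490890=48.78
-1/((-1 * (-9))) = -1/9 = -0.11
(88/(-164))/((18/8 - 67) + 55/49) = 4312/511311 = 0.01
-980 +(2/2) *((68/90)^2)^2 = -979.67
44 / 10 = 22 / 5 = 4.40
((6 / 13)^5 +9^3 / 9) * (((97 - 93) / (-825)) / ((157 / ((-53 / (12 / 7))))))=1240067871 / 16030575275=0.08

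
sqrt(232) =2 * sqrt(58) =15.23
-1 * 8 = -8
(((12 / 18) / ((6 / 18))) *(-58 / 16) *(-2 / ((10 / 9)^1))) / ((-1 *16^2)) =-261 / 5120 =-0.05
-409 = -409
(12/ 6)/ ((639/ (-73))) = -146/ 639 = -0.23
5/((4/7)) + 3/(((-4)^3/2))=277/32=8.66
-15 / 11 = -1.36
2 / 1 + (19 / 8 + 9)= 107 / 8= 13.38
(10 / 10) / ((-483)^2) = 1 / 233289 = 0.00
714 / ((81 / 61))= 14518 / 27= 537.70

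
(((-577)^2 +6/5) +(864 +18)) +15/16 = 26705051/80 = 333813.14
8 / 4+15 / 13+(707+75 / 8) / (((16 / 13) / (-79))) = -76509333 / 1664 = -45979.17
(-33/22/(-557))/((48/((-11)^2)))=121/17824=0.01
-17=-17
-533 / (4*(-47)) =533 / 188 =2.84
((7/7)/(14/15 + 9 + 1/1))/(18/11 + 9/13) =715/18204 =0.04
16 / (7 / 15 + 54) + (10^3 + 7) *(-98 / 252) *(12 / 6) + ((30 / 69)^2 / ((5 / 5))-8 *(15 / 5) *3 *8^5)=-9180085595669 / 3889737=-2360078.74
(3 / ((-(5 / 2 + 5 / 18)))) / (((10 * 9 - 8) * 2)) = -27 / 4100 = -0.01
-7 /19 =-0.37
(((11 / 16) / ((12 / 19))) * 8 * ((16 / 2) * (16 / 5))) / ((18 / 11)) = 18392 / 135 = 136.24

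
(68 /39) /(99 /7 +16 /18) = 1428 /12311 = 0.12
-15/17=-0.88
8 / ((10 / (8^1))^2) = 128 / 25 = 5.12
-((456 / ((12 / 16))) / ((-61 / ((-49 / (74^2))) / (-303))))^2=-5092893481536 / 6973753081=-730.29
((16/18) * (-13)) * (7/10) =-364/45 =-8.09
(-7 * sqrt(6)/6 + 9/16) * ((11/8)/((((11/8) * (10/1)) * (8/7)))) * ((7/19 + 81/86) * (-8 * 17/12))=-764337/1045760 + 1783453 * sqrt(6)/1176480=2.98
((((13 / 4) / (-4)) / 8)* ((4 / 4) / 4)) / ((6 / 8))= -13 / 384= -0.03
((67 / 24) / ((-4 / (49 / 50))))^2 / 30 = 10778089 / 691200000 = 0.02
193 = 193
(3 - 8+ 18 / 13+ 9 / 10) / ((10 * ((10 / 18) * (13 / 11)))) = -34947 / 84500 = -0.41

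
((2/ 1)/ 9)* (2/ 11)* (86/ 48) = 43/ 594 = 0.07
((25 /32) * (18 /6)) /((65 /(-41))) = -615 /416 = -1.48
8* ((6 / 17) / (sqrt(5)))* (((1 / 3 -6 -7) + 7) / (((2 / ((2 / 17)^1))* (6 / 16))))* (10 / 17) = -256* sqrt(5) / 867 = -0.66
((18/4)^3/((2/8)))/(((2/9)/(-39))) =-255879/4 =-63969.75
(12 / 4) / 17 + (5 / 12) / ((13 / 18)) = 333 / 442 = 0.75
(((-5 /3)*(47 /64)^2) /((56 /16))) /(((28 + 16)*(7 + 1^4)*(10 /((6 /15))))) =-2209 /75694080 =-0.00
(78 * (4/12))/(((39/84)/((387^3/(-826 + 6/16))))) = -3931317.21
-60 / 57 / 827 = -20 / 15713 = -0.00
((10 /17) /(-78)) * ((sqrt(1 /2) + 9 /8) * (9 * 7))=-945 /1768 - 105 * sqrt(2) /442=-0.87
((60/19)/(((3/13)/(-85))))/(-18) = 11050/171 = 64.62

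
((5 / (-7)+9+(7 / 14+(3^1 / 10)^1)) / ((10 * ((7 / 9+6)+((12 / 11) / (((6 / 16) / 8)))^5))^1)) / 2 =230463981 / 3463465065933250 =0.00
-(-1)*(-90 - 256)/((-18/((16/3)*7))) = 717.63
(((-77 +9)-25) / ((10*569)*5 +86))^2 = 0.00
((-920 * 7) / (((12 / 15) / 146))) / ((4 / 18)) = -5288850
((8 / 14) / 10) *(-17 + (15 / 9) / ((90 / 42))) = -292 / 315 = -0.93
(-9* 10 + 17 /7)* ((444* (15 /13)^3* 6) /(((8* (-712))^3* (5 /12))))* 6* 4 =1240083675 /11101919489024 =0.00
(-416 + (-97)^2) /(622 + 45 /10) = 17986 /1253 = 14.35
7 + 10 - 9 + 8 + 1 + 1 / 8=137 / 8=17.12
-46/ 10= -23/ 5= -4.60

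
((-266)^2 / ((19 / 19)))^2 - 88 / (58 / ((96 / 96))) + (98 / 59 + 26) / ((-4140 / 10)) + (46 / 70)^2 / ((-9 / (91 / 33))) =5006411534.28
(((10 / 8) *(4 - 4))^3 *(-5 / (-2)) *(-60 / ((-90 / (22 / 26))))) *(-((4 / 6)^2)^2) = 0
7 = 7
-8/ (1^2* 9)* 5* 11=-440/ 9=-48.89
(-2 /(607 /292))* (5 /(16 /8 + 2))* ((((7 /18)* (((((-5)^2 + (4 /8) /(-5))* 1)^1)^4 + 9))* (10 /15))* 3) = -218265928279 /607000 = -359581.43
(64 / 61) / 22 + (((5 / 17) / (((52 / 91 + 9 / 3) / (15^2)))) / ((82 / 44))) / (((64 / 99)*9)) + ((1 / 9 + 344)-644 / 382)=8854602803003 / 25726526496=344.18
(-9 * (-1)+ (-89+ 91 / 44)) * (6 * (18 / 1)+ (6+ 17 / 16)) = -8967.03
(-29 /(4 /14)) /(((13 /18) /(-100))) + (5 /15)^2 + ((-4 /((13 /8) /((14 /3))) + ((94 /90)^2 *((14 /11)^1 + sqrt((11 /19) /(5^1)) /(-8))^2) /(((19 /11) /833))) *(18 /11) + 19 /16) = 105159760702207 /6814236000 - 12880679 *sqrt(1045) /4467375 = 15339.16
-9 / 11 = -0.82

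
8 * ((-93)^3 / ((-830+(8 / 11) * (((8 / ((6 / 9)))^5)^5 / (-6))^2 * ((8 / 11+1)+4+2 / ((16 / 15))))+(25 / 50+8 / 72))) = -14015116368 / 304409656117571909917807727460208843568813254578931003319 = -0.00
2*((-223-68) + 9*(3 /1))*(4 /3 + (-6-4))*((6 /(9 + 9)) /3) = 4576 /9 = 508.44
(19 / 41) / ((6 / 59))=1121 / 246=4.56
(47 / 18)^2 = 2209 / 324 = 6.82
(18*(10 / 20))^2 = 81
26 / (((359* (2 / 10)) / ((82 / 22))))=5330 / 3949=1.35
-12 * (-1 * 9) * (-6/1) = -648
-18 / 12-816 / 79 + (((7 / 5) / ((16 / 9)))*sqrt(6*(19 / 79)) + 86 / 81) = -9.82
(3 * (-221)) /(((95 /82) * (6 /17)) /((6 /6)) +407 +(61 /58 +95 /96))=-1.62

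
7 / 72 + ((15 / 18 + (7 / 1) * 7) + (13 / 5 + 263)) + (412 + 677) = 505631 / 360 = 1404.53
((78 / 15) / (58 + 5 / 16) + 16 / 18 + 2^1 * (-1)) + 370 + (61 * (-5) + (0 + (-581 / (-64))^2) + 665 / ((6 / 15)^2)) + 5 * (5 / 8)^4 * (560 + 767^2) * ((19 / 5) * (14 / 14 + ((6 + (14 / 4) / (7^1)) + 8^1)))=3034189968547381 / 114647040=26465488.93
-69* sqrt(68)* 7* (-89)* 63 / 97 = 5416362* sqrt(17) / 97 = 230229.20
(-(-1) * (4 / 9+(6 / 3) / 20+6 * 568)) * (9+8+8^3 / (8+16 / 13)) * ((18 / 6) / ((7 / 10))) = 333457903 / 315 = 1058596.52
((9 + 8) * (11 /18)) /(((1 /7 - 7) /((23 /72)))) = -30107 /62208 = -0.48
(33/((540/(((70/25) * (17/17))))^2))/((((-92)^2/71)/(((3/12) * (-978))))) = -6237847/3427920000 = -0.00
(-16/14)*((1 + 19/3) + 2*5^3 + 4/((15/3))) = -30976/105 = -295.01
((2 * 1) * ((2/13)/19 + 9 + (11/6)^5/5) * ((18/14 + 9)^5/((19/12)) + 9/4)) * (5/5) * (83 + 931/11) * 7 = 2244125410.15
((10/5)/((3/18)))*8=96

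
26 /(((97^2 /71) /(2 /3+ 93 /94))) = 431041 /1326669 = 0.32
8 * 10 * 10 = 800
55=55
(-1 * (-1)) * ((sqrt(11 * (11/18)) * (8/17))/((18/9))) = 0.61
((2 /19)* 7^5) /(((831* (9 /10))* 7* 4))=12005 /142101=0.08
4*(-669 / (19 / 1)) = -2676 / 19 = -140.84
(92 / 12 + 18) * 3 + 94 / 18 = 740 / 9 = 82.22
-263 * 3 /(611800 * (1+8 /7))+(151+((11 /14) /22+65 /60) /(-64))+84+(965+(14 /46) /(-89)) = 15681376550873 /13068048000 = 1199.98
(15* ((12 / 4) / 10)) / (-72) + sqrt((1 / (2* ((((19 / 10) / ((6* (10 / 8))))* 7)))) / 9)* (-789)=-1315* sqrt(798) / 266-1 / 16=-139.71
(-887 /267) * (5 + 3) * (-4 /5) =28384 /1335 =21.26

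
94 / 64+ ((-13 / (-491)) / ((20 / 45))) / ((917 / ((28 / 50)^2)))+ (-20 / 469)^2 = 416121107492263 / 282962229620000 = 1.47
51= 51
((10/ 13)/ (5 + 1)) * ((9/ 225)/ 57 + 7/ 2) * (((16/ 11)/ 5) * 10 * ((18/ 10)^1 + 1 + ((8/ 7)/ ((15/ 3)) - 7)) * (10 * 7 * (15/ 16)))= -252146/ 741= -340.28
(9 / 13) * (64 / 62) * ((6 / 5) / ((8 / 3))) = 648 / 2015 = 0.32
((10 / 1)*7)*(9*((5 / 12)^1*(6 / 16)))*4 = 1575 / 4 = 393.75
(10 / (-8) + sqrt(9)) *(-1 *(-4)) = 7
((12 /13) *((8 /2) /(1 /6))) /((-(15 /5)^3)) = -32 /39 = -0.82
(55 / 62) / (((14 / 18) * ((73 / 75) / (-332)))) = -6162750 / 15841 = -389.04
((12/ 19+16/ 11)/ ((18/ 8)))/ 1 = 0.93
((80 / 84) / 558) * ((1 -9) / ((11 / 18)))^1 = -160 / 7161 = -0.02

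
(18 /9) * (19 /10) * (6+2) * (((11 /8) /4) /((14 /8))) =209 /35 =5.97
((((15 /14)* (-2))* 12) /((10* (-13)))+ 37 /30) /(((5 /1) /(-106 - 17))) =-160187 /4550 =-35.21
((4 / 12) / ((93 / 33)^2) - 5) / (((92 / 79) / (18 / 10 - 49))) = 66624334 / 331545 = 200.95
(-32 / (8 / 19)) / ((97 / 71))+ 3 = -5105 / 97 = -52.63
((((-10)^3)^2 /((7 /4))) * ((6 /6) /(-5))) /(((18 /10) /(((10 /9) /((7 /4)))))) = -160000000 /3969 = -40312.42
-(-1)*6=6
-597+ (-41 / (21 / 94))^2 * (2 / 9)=27337139 / 3969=6887.66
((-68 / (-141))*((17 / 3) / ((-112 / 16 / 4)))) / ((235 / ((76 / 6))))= -175712 / 2087505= -0.08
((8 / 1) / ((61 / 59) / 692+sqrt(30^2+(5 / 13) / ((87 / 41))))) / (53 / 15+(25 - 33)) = 338011745760 / 113706052921821223 - 200031070080 * sqrt(1151476755) / 113706052921821223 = -0.06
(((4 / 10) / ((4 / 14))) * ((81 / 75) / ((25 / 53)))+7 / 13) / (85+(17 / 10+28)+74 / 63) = 19164096 / 593133125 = 0.03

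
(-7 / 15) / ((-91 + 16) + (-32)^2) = -7 / 14235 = -0.00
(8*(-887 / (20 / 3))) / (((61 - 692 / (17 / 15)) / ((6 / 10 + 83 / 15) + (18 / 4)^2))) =23870057 / 467150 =51.10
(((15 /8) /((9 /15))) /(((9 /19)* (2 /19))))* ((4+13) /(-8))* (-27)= 460275 /128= 3595.90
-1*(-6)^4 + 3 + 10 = -1283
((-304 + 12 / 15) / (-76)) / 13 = 379 / 1235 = 0.31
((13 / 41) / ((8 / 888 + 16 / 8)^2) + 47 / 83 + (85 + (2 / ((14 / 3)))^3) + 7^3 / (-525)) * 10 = 740686703408782 / 870676964115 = 850.70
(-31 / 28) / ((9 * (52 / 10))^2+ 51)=-775 / 1568868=-0.00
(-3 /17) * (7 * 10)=-210 /17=-12.35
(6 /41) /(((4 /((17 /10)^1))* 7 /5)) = 51 /1148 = 0.04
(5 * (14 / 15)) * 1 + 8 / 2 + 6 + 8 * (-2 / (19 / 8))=7.93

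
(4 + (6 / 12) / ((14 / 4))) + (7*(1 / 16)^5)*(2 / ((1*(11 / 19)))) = 167248803 / 40370176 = 4.14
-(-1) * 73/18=73/18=4.06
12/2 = 6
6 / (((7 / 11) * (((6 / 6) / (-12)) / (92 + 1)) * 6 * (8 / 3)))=-657.64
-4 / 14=-2 / 7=-0.29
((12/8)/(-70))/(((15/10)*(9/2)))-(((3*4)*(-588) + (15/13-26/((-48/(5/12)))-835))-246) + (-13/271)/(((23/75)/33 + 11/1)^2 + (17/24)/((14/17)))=8064932721438496528679/991311762671761440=8135.62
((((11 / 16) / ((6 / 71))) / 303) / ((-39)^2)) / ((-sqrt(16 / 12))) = -781 *sqrt(3) / 88485696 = -0.00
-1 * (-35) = 35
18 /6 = 3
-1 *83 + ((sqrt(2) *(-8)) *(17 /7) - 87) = -170 - 136 *sqrt(2) /7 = -197.48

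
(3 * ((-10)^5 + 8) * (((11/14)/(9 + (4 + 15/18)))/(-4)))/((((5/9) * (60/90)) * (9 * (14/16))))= 29697624/20335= 1460.42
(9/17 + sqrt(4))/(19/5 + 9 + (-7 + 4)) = 215/833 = 0.26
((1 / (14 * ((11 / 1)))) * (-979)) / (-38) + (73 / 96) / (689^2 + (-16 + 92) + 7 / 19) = 0.17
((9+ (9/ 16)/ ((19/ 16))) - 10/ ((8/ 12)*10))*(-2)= -303/ 19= -15.95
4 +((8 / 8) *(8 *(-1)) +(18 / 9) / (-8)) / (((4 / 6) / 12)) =-289 / 2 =-144.50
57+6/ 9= 173/ 3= 57.67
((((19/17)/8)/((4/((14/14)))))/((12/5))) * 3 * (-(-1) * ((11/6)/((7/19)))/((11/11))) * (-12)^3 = -178695/476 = -375.41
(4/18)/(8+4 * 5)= 1/126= 0.01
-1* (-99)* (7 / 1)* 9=6237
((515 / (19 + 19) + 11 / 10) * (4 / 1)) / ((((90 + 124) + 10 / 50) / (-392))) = -103936 / 969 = -107.26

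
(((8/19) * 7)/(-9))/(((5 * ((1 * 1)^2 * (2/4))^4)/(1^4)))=-896/855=-1.05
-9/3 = -3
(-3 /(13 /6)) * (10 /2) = -90 /13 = -6.92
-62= -62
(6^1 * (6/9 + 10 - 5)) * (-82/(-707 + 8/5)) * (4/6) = 27880/10581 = 2.63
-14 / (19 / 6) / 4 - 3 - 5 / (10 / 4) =-116 / 19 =-6.11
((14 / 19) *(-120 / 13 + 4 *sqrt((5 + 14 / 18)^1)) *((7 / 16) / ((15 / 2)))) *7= -686 / 247 + 686 *sqrt(13) / 855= 0.12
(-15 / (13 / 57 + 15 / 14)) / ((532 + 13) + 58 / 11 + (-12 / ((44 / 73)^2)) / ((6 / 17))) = -183920 / 7276629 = -0.03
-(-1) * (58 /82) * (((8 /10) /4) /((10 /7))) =203 /2050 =0.10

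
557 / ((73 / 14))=7798 / 73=106.82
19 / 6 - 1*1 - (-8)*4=205 / 6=34.17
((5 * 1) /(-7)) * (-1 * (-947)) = -4735 /7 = -676.43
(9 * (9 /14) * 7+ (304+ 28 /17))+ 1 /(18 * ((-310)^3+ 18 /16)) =25243939134575 /72928365246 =346.15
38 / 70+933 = 32674 / 35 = 933.54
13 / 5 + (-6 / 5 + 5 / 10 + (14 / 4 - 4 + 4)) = 27 / 5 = 5.40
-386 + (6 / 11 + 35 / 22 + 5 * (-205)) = -30995 / 22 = -1408.86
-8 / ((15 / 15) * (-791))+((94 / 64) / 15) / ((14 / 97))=522847 / 759360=0.69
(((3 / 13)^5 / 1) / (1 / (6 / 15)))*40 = 0.01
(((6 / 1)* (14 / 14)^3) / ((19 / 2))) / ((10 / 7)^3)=1029 / 4750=0.22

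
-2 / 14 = -1 / 7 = -0.14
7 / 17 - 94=-1591 / 17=-93.59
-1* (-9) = 9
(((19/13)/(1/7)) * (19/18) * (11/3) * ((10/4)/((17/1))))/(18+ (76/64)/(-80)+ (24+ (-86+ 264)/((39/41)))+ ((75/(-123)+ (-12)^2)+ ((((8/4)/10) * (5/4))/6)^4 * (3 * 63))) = 4167961600/266626278801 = 0.02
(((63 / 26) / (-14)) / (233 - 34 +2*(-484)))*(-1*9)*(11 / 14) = -891 / 559832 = -0.00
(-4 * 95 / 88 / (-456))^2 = 25 / 278784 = 0.00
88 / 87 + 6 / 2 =349 / 87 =4.01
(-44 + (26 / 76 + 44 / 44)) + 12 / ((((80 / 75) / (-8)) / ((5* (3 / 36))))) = -1523 / 19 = -80.16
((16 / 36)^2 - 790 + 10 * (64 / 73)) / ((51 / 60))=-92365240 / 100521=-918.87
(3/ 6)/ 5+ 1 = 11/ 10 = 1.10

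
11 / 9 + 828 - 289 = 4862 / 9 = 540.22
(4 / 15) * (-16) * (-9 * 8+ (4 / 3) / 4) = 2752 / 9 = 305.78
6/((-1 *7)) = -6/7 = -0.86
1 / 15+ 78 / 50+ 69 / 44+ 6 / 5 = 14503 / 3300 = 4.39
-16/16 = -1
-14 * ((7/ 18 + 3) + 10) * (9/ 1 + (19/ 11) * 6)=-119777/ 33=-3629.61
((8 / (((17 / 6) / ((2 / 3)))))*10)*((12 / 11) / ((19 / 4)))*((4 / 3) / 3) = 20480 / 10659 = 1.92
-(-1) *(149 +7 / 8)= 1199 / 8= 149.88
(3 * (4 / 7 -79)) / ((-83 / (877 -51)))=194346 / 83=2341.52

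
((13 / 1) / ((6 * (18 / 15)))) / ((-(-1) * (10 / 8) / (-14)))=-182 / 9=-20.22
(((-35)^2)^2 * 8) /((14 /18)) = 15435000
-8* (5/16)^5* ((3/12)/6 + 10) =-753125/3145728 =-0.24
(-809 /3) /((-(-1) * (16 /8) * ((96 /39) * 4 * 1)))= -10517 /768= -13.69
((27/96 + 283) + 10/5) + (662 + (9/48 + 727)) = 53583/32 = 1674.47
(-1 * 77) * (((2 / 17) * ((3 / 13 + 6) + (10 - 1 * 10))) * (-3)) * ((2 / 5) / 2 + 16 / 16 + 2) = 598752 / 1105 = 541.86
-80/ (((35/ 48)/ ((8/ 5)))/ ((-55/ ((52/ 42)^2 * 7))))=152064/ 169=899.79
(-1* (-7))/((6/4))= 14/3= 4.67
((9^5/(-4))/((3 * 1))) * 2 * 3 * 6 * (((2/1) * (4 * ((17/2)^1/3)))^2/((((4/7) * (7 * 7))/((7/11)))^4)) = -5688387/234256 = -24.28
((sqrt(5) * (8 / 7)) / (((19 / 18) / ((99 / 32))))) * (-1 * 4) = -1782 * sqrt(5) / 133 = -29.96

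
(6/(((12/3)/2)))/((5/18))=10.80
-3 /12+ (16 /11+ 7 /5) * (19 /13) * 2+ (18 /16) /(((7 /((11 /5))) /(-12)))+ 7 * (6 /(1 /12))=10167181 /20020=507.85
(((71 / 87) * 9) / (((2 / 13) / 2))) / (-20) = -2769 / 580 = -4.77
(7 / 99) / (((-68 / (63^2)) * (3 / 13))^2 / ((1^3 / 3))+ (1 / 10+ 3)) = 766903410 / 33623745287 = 0.02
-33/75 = -11/25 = -0.44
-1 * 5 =-5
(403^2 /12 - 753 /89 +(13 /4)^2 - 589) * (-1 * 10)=-276551875 /2136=-129471.85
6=6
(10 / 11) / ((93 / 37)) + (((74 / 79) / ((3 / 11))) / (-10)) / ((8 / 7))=65897 / 1077560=0.06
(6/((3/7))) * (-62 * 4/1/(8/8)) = -3472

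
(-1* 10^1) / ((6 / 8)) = -40 / 3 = -13.33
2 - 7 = -5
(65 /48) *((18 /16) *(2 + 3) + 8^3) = 269165 /384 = 700.95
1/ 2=0.50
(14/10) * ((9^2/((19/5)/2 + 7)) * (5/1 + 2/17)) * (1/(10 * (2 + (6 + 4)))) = 16443/30260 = 0.54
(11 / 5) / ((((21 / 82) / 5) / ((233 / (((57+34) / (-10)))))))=-2101660 / 1911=-1099.77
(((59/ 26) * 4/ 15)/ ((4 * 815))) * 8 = 236/ 158925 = 0.00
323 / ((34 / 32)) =304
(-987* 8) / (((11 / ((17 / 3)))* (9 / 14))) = -626416 / 99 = -6327.43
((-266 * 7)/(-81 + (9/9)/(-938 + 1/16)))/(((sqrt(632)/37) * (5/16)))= 4135569032 * sqrt(158)/480155285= 108.26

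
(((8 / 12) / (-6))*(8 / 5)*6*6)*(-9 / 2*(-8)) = -1152 / 5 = -230.40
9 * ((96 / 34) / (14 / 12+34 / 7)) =18144 / 4301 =4.22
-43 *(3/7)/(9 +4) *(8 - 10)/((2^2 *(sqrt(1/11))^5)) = 15609 *sqrt(11)/182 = 284.45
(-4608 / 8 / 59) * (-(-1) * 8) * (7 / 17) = -32256 / 1003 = -32.16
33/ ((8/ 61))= 2013/ 8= 251.62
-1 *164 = -164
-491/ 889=-0.55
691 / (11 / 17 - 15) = -48.14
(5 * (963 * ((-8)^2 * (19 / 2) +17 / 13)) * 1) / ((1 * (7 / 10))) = 381396150 / 91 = 4191166.48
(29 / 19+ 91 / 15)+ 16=6724 / 285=23.59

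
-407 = -407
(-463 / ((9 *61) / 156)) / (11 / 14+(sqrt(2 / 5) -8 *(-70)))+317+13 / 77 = 4718896 *sqrt(10) / 56398882179+458784893043966 / 1447571309261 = 316.93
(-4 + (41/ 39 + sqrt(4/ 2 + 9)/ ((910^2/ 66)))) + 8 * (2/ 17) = -1331/ 663 + 33 * sqrt(11)/ 414050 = -2.01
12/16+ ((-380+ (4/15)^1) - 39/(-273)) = -159113/420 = -378.84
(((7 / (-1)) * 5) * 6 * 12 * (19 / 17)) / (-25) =9576 / 85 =112.66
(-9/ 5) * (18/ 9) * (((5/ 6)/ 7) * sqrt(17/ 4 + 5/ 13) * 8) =-12 * sqrt(3133)/ 91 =-7.38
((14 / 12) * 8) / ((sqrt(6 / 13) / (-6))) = -28 * sqrt(78) / 3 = -82.43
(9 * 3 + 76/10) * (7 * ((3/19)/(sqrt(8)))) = 3633 * sqrt(2)/380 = 13.52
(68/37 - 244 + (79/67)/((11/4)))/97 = -6591828/2645093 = -2.49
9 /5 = 1.80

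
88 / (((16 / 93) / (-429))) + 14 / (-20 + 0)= -1097171 / 5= -219434.20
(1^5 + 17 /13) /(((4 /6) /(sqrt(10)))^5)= 91125* sqrt(10) /52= 5541.59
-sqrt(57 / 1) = -sqrt(57) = -7.55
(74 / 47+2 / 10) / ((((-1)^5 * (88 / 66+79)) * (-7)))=1251 / 396445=0.00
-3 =-3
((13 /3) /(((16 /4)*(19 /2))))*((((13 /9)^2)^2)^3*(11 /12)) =3331626172514783 /386363605906008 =8.62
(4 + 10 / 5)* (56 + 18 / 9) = 348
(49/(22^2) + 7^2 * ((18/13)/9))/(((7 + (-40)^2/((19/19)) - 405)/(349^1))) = 16776081/7562984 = 2.22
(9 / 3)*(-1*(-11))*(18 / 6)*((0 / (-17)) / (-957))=0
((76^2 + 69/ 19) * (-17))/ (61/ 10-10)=18668210/ 741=25193.27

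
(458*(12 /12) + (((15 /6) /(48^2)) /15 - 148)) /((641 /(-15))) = -21427205 /2953728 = -7.25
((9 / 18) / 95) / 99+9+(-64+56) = 18811 / 18810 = 1.00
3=3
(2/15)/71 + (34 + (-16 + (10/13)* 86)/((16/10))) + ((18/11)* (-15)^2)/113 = 2361336841/34418670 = 68.61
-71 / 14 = -5.07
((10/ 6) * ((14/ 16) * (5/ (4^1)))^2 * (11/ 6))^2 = 4539390625/ 339738624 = 13.36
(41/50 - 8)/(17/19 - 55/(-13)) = -88673/63300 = -1.40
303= 303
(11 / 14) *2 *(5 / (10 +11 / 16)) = 880 / 1197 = 0.74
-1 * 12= -12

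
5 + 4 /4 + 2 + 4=12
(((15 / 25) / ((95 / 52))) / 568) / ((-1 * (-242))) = 39 / 16322900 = 0.00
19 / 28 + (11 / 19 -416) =-220643 / 532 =-414.74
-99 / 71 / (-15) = 33 / 355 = 0.09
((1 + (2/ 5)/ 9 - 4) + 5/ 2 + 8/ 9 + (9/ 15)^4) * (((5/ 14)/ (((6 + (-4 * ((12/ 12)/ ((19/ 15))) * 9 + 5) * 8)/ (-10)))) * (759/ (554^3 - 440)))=10147577/ 205074418046400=0.00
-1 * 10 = -10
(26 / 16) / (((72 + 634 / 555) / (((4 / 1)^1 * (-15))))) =-108225 / 81188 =-1.33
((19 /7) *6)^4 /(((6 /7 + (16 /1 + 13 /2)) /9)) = 27105.04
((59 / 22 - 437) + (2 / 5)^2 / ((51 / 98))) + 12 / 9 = -12136601 / 28050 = -432.68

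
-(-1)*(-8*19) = -152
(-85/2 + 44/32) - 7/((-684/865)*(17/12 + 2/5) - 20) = -30260377/741704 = -40.80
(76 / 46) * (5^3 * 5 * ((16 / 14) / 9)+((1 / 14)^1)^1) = 190171 / 1449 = 131.24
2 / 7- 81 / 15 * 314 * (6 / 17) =-355906 / 595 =-598.16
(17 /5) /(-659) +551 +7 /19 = 551.36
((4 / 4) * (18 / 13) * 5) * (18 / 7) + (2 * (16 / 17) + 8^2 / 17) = 36276 / 1547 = 23.45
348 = 348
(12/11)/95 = 12/1045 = 0.01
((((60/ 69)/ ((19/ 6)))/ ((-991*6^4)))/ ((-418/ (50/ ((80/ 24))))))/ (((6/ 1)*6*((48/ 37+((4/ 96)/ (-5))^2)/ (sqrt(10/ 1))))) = 92500*sqrt(10)/ 563080987626399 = 0.00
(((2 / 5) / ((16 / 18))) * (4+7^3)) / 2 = 3123 / 40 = 78.08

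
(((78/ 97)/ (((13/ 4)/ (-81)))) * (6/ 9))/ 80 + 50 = 24169/ 485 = 49.83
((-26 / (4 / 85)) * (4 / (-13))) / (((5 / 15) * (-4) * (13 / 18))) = -2295 / 13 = -176.54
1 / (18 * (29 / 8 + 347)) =4 / 25245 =0.00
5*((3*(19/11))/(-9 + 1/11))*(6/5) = -171/49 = -3.49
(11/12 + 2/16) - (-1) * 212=5113/24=213.04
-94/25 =-3.76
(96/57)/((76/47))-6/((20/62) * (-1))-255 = -424822/1805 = -235.36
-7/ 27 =-0.26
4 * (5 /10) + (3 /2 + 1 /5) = 37 /10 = 3.70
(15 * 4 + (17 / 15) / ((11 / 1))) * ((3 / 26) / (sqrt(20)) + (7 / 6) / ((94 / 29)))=9917 * sqrt(5) / 14300 + 42833 / 1980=23.18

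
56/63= 8/9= 0.89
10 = 10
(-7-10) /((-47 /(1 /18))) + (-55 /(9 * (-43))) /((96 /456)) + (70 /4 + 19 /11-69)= -13092521 /266772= -49.08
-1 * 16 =-16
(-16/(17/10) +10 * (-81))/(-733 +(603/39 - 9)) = 36218/32113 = 1.13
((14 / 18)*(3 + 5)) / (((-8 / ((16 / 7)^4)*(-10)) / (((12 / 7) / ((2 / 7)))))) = 65536 / 5145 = 12.74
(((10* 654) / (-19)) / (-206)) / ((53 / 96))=313920 / 103721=3.03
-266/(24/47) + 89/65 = -519.55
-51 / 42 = -17 / 14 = -1.21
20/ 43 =0.47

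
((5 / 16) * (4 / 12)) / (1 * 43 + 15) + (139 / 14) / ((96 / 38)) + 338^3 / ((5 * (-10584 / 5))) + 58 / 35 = -1397630279 / 383670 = -3642.79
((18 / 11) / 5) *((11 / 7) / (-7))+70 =17132 / 245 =69.93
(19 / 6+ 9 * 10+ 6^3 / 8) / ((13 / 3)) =721 / 26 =27.73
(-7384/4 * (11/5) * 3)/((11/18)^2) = -1794312/55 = -32623.85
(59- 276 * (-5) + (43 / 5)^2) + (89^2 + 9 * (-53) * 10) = 116599 / 25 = 4663.96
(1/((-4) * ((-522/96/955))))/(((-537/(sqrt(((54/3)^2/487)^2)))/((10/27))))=-152800/7584051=-0.02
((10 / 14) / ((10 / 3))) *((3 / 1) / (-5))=-9 / 70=-0.13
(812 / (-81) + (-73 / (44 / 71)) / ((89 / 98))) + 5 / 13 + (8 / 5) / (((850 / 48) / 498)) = -413380098841 / 4381269750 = -94.35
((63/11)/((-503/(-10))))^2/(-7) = -56700/30614089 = -0.00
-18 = -18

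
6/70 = 3/35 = 0.09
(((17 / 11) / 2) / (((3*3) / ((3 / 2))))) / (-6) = -17 / 792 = -0.02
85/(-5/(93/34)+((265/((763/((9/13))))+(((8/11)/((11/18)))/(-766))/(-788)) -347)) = -715846877590845/2935709161572248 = -0.24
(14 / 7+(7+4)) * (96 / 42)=208 / 7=29.71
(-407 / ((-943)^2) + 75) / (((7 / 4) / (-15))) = -4001596080 / 6224743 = -642.85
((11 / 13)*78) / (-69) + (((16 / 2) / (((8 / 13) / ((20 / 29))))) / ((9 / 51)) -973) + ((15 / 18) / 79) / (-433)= -126376191313 / 136896414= -923.15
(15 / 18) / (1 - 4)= -5 / 18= -0.28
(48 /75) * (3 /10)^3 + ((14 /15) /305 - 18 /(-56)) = 5472571 /16012500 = 0.34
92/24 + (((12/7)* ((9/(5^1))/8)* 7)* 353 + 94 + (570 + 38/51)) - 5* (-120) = 566528/255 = 2221.68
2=2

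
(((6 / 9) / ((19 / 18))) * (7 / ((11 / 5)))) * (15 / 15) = 420 / 209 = 2.01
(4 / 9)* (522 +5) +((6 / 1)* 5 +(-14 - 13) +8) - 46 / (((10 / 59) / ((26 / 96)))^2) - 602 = -54631447 / 115200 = -474.23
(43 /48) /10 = 43 /480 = 0.09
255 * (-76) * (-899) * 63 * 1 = 1097625060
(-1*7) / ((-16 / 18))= 63 / 8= 7.88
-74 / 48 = -37 / 24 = -1.54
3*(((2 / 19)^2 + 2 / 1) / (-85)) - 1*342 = -10496448 / 30685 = -342.07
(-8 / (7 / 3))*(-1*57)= 1368 / 7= 195.43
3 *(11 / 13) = 33 / 13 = 2.54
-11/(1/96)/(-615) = 352/205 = 1.72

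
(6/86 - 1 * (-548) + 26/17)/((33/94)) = 12588386/8041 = 1565.52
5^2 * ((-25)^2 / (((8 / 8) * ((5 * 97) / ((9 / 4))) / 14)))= 196875 / 194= 1014.82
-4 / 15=-0.27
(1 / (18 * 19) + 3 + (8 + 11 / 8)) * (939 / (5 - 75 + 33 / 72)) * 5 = -26500145 / 31711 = -835.68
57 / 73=0.78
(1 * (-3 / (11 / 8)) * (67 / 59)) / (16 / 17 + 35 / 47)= -428264 / 291401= -1.47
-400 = -400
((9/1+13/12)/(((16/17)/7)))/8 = 14399/1536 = 9.37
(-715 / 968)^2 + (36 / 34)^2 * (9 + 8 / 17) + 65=2897723121 / 38046272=76.16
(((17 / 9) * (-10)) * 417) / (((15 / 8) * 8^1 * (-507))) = 4726 / 4563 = 1.04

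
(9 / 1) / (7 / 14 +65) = 18 / 131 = 0.14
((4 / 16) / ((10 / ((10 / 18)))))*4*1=0.06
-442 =-442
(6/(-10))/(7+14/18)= -27/350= -0.08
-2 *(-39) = 78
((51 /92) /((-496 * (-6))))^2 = 289 /8329117696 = 0.00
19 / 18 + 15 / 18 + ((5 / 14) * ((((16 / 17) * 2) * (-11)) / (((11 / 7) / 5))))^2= 1444913 / 2601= 555.52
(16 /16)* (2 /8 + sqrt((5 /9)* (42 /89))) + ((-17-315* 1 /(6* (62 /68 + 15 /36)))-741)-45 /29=-25111769 /31436 + sqrt(18690) /267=-798.31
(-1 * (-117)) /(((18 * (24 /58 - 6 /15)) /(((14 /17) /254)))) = 13195 /8636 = 1.53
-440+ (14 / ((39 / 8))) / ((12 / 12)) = -17048 / 39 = -437.13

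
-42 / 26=-21 / 13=-1.62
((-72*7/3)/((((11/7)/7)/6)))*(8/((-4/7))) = 62862.55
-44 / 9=-4.89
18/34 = 9/17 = 0.53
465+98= 563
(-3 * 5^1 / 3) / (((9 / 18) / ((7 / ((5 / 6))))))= -84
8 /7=1.14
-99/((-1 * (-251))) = -99/251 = -0.39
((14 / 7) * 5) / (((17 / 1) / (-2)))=-20 / 17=-1.18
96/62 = 48/31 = 1.55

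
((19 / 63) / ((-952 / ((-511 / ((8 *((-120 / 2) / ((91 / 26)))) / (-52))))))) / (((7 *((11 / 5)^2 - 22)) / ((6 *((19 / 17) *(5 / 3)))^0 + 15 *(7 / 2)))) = -0.03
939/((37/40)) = 37560/37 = 1015.14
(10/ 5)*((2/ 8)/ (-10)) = -1/ 20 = -0.05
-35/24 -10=-275/24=-11.46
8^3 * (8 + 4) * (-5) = -30720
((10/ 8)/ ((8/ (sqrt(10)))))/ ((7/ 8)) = 5 * sqrt(10)/ 28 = 0.56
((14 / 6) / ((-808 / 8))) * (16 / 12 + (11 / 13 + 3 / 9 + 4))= -1778 / 11817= -0.15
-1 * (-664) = 664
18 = 18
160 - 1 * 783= -623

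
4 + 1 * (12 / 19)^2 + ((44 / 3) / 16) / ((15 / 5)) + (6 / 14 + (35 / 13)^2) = 190357109 / 15374268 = 12.38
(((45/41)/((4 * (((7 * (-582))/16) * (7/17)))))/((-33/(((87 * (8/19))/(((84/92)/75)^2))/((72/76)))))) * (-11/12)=-1629981250/85938993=-18.97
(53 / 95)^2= 2809 / 9025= 0.31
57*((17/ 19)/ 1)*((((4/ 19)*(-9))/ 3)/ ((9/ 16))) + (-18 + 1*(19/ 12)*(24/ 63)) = -89368/ 1197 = -74.66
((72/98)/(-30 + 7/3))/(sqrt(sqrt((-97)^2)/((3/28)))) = -54*sqrt(2037)/2761493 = -0.00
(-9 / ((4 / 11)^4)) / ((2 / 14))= -922383 / 256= -3603.06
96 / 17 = 5.65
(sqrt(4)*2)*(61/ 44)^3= 226981/ 21296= 10.66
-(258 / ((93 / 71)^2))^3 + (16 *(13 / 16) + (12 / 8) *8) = -81478355124670901 / 23962599387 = -3400230.24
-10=-10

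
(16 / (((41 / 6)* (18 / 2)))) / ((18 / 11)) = 176 / 1107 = 0.16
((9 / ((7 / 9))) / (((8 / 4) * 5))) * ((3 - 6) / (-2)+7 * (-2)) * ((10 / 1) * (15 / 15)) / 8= -2025 / 112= -18.08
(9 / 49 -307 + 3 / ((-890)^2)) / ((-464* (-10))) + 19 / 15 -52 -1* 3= -29066532480959 / 540275568000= -53.80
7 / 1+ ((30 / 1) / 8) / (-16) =433 / 64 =6.77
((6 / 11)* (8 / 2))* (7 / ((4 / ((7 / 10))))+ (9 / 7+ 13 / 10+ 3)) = 5721 / 385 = 14.86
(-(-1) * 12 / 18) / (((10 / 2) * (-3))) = -2 / 45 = -0.04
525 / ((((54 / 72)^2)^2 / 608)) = 27238400 / 27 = 1008829.63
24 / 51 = 8 / 17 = 0.47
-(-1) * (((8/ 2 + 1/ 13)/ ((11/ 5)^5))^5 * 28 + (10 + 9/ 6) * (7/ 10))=6476859056782642614299172449661423/ 804570094767699776161545587690860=8.05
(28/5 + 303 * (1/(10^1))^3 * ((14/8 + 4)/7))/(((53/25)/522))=42743709/29680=1440.15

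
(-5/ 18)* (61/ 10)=-61/ 36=-1.69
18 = 18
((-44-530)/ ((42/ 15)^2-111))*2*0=0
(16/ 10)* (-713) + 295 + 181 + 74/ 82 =-136099/ 205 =-663.90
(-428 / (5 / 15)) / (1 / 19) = -24396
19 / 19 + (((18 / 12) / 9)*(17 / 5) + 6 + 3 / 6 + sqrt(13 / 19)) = sqrt(247) / 19 + 121 / 15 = 8.89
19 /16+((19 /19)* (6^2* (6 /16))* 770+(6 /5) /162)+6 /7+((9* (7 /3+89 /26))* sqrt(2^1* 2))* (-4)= 9982.59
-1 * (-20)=20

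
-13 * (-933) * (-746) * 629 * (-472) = 2686312095792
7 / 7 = 1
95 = 95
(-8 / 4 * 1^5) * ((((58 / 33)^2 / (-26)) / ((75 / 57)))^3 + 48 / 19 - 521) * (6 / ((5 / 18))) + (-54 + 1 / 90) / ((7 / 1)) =48897100514977614763361 / 2183843935241718750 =22390.38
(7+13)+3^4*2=182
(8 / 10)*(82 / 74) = 164 / 185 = 0.89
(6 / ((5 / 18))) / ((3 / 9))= 324 / 5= 64.80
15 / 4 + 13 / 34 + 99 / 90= 5.23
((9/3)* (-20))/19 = -60/19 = -3.16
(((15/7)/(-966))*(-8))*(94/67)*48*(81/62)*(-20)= -73094400/2340779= -31.23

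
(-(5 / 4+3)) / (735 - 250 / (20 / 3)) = -17 / 2790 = -0.01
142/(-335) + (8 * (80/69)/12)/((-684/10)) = -5160374/11857995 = -0.44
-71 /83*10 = -8.55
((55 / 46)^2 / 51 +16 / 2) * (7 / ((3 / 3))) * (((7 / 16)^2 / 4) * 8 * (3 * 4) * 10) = 1485795395 / 575552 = 2581.51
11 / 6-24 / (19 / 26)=-3535 / 114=-31.01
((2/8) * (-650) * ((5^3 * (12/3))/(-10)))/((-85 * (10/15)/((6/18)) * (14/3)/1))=-4875/476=-10.24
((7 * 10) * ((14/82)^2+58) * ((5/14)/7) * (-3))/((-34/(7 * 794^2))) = 2306142768450/28577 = 80699260.54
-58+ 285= 227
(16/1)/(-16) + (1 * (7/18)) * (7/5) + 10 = 859/90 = 9.54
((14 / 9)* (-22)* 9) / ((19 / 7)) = -2156 / 19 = -113.47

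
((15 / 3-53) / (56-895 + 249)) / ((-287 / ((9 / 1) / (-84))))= 18 / 592655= 0.00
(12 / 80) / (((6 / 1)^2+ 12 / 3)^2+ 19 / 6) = 9 / 96190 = 0.00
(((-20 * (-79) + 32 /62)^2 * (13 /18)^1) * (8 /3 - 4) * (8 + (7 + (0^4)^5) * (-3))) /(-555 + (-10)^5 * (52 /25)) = -30052055904 /200421355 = -149.94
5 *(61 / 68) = 4.49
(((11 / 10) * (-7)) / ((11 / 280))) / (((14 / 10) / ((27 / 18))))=-210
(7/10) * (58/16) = 203/80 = 2.54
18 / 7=2.57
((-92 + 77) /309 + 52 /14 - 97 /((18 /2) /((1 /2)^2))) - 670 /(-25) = 27.77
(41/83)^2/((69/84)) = 0.30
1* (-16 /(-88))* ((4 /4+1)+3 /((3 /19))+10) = 62 /11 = 5.64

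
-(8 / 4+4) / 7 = -6 / 7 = -0.86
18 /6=3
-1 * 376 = -376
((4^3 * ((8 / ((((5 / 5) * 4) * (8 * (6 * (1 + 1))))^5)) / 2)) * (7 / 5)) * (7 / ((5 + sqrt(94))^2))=5831 / 776397882654720 - 49 * sqrt(94) / 77639788265472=0.00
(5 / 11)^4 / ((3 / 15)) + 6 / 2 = 47048 / 14641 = 3.21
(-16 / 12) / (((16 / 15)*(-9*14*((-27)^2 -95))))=0.00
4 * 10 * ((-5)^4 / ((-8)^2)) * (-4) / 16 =-3125 / 32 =-97.66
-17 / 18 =-0.94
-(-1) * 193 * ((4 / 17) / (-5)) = -772 / 85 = -9.08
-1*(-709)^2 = -502681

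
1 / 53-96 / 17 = -5071 / 901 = -5.63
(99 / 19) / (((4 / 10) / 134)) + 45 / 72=265415 / 152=1746.15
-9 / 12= -3 / 4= -0.75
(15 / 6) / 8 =5 / 16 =0.31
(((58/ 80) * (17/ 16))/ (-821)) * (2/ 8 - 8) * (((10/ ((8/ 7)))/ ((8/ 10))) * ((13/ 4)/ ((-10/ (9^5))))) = -82122573897/ 53805056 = -1526.30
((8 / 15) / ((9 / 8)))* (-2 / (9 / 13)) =-1664 / 1215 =-1.37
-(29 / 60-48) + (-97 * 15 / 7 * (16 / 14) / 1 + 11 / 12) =-278003 / 1470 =-189.12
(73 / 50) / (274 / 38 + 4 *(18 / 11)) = 15257 / 143750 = 0.11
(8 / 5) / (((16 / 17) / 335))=1139 / 2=569.50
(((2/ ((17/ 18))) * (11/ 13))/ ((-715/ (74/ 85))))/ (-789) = 888/ 321129575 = 0.00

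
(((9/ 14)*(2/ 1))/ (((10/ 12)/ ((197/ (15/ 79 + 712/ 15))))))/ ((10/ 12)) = 15127236/ 1976555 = 7.65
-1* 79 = -79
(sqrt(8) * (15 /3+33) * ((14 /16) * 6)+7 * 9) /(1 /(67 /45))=469 /5+8911 * sqrt(2) /15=933.94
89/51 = 1.75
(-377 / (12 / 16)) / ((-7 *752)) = 0.10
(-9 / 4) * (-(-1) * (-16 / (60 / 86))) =258 / 5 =51.60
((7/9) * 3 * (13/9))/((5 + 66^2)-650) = 91/100197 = 0.00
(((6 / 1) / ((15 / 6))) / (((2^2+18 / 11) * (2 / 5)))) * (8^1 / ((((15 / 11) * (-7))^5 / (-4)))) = 56689952 / 131882428125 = 0.00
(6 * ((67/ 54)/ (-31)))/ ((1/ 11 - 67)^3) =0.00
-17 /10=-1.70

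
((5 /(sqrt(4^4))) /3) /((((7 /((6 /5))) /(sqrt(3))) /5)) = 5 * sqrt(3) /56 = 0.15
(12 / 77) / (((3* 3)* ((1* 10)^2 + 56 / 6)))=1 / 6314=0.00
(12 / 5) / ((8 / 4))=6 / 5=1.20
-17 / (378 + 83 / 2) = -34 / 839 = -0.04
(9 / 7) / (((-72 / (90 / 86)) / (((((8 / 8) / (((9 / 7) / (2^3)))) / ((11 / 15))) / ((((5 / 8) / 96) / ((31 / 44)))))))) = -89280 / 5203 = -17.16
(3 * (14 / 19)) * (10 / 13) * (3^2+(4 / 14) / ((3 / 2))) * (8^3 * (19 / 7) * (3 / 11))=5928960 / 1001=5923.04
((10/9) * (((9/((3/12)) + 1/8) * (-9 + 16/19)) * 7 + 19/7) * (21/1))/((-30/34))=4140571/76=54481.20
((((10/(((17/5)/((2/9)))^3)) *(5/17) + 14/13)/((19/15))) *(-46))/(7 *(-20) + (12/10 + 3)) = 981025124900/3403836465939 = 0.29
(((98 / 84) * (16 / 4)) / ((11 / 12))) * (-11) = -56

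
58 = 58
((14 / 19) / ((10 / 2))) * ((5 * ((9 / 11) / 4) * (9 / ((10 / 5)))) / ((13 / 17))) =9639 / 10868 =0.89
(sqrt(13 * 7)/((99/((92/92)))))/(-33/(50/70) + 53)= 5 * sqrt(91)/3366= 0.01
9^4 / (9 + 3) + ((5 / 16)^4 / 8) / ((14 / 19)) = 4013174371 / 7340032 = 546.75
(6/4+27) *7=399/2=199.50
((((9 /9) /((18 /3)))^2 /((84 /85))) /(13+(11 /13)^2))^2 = 206353225 /49134940775424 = 0.00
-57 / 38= -1.50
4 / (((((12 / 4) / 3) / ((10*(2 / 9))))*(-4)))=-20 / 9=-2.22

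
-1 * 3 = -3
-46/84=-23/42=-0.55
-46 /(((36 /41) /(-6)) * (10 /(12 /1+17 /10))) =129191 /300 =430.64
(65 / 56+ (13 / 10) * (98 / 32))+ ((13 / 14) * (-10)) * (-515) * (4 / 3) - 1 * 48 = 21279997 / 3360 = 6333.33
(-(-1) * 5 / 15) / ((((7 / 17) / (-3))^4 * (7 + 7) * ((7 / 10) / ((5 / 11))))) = 56376675 / 1294139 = 43.56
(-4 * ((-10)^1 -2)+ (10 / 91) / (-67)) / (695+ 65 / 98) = 4097044 / 59380425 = 0.07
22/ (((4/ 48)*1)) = 264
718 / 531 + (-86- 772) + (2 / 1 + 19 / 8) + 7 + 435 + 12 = -1691863 / 4248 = -398.27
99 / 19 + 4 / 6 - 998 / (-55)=75311 / 3135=24.02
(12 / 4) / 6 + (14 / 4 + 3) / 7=10 / 7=1.43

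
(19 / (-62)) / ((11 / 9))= -171 / 682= -0.25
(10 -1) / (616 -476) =9 / 140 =0.06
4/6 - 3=-7/3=-2.33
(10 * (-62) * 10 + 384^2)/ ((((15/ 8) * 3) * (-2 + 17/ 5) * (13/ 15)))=5650240/ 273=20696.85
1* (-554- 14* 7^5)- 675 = -236527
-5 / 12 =-0.42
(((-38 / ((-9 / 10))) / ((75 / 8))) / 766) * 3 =304 / 17235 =0.02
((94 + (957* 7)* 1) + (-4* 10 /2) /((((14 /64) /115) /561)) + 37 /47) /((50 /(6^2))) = -34890768792 /8225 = -4242038.76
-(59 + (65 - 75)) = -49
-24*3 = -72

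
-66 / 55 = -6 / 5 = -1.20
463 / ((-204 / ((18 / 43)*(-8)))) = 5556 / 731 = 7.60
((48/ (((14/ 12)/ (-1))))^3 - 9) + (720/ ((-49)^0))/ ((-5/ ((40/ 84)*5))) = -24008559/ 343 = -69995.80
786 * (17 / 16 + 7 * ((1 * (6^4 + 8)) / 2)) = 28705113 / 8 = 3588139.12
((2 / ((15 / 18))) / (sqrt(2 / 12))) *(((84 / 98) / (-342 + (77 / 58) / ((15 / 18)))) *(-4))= 2784 *sqrt(6) / 115171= 0.06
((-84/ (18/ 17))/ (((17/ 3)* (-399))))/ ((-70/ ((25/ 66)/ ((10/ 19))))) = -1/ 2772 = -0.00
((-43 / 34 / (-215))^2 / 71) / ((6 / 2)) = 1 / 6155700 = 0.00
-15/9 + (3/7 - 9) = -215/21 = -10.24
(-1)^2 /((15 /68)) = 68 /15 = 4.53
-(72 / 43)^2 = -5184 / 1849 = -2.80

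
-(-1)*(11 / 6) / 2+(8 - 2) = 83 / 12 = 6.92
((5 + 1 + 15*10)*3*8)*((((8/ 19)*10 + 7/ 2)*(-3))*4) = -6581952/ 19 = -346418.53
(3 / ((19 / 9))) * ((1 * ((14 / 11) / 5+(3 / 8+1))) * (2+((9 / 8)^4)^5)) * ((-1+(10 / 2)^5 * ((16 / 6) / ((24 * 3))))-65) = 733018982782121002008897 / 507285462027012669440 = 1444.98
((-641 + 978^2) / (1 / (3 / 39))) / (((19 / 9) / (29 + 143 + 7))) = 1539863073 / 247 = 6234263.45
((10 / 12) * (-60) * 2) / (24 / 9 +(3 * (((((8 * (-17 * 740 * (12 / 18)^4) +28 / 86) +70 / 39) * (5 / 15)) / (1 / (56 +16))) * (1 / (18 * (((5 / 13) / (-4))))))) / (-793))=345252375 / 3590905862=0.10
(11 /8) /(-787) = -11 /6296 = -0.00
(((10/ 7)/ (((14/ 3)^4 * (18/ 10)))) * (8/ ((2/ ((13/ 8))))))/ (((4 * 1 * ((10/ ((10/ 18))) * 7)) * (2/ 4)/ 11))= 0.00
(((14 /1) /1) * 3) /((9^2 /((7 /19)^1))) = 98 /513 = 0.19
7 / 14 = 1 / 2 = 0.50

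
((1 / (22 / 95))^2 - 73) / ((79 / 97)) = -32301 / 484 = -66.74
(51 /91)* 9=459 /91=5.04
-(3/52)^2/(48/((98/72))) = -49/519168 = -0.00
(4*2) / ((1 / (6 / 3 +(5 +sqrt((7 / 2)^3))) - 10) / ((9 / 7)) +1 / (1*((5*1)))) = -1.06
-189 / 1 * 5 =-945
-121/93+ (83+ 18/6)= 7877/93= 84.70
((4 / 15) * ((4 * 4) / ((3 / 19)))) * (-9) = -1216 / 5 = -243.20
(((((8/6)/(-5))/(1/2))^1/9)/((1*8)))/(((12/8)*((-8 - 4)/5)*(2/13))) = 13/972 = 0.01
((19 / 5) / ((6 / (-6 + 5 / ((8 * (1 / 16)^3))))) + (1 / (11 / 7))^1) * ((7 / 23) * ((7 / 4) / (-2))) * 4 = -6541451 / 3795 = -1723.70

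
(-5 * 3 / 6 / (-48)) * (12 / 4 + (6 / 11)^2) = 665 / 3872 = 0.17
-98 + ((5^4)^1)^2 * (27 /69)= 3513371 /23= 152755.26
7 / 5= 1.40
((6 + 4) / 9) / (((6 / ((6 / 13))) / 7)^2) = 490 / 1521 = 0.32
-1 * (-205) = 205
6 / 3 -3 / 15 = 9 / 5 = 1.80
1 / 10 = 0.10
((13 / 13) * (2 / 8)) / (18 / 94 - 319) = -47 / 59936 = -0.00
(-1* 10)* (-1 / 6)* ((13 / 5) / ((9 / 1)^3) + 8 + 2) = 36463 / 2187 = 16.67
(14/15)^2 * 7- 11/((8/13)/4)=-29431/450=-65.40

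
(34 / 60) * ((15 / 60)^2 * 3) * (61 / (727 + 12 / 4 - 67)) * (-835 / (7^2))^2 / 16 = 8506145 / 47943168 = 0.18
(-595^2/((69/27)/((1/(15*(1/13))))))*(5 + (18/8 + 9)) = -179490675/92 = -1950985.60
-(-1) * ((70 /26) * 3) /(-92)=-105 /1196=-0.09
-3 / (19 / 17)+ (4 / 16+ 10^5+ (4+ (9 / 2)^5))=61922883 / 608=101846.85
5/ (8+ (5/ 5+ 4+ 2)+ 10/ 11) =11/ 35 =0.31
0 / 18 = 0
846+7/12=10159/12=846.58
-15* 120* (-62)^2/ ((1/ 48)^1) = -332121600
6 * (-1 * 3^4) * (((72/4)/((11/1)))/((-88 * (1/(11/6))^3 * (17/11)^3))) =1185921/78608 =15.09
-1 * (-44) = 44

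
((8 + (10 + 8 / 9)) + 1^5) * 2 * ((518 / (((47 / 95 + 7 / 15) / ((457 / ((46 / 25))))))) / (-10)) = -10063814075 / 18906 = -532307.95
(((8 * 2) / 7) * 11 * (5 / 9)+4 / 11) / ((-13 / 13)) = -9932 / 693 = -14.33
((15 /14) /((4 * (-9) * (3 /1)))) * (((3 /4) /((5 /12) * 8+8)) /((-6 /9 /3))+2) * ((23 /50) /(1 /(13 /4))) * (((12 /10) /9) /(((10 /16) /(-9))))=0.05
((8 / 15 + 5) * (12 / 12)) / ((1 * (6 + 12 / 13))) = 0.80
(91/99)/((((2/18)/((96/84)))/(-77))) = -728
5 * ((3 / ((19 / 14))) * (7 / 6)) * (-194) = -47530 / 19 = -2501.58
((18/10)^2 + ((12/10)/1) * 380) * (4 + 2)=2755.44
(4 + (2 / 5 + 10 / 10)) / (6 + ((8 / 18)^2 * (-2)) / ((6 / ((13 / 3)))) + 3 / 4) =78732 / 94255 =0.84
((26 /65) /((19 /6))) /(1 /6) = 72 /95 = 0.76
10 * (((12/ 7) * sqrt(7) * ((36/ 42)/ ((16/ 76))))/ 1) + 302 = 3420 * sqrt(7)/ 49 + 302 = 486.66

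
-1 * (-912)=912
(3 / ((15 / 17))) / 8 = 17 / 40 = 0.42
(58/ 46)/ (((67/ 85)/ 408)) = 1005720/ 1541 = 652.64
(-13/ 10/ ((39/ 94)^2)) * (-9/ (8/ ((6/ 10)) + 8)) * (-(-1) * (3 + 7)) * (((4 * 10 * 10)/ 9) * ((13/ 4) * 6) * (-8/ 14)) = -15778.57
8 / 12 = 2 / 3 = 0.67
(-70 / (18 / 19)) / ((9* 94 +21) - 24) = -665 / 7587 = -0.09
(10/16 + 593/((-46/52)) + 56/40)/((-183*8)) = 0.46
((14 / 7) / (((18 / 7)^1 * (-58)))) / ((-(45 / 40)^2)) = 224 / 21141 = 0.01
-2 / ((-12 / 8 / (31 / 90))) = 62 / 135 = 0.46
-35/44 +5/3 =115/132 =0.87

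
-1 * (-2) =2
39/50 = 0.78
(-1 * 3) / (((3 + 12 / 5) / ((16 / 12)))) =-0.74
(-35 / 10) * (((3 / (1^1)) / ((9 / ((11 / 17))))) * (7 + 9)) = -616 / 51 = -12.08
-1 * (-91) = 91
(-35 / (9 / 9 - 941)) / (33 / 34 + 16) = 119 / 54238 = 0.00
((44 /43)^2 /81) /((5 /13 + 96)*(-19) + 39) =-6292 /872404425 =-0.00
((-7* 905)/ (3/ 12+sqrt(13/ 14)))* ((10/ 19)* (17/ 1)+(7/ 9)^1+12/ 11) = 3608796100/ 182457-1031084600* sqrt(182)/ 182457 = -56458.76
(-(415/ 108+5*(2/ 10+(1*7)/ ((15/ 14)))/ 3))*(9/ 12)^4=-4881/ 1024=-4.77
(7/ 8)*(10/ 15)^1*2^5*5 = 280/ 3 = 93.33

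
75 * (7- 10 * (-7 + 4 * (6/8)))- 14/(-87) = 306689/87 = 3525.16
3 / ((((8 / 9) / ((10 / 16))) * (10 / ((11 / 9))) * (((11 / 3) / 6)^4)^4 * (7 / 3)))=8538717030229283328 / 29240737185909557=292.01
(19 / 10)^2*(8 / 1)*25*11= 7942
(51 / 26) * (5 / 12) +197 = 20573 / 104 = 197.82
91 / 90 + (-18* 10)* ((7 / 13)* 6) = -679217 / 1170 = -580.53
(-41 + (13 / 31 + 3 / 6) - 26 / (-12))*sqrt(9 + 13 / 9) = -3526*sqrt(94) / 279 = -122.53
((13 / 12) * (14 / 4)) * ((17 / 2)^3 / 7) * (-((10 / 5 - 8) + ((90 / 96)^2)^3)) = 1900585408033 / 1073741824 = 1770.06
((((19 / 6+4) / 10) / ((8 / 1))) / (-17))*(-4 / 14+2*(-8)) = 0.09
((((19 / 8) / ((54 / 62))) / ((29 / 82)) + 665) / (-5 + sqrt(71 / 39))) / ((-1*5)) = 2106929*sqrt(2769) / 14156640 + 27390077 / 943776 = 36.85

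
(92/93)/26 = 0.04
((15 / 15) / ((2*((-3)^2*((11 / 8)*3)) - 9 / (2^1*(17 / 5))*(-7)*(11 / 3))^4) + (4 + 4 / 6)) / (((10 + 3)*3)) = 13686171989960794 / 114377294308842279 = 0.12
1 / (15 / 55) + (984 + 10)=2993 / 3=997.67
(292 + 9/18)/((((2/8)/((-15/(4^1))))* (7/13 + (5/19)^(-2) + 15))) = -146.36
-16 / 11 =-1.45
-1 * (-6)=6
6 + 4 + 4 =14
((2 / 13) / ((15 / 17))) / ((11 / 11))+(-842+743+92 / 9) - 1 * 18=-62363 / 585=-106.60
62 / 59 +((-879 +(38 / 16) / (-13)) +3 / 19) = -102357715 / 116584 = -877.97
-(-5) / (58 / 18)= 45 / 29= 1.55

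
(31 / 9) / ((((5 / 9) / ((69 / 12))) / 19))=13547 / 20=677.35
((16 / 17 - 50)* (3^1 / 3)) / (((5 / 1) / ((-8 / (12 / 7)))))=3892 / 85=45.79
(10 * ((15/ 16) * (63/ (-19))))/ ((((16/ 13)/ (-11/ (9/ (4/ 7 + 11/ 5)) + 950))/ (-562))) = 16338937485/ 1216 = 13436626.22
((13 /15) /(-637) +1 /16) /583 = 719 /6856080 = 0.00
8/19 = 0.42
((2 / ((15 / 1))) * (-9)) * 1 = -6 / 5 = -1.20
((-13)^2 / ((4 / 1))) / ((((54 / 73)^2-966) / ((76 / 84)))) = -17111419 / 432171432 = -0.04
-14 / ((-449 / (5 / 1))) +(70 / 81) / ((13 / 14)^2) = 7118510 / 6146361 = 1.16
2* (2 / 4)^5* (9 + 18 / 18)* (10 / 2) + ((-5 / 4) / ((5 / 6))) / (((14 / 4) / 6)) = 31 / 56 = 0.55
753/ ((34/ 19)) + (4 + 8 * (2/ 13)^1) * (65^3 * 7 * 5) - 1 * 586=1709429383/ 34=50277334.79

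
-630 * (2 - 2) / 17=0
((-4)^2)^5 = 1048576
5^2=25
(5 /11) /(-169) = -5 /1859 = -0.00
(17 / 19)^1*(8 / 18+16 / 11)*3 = 3196 / 627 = 5.10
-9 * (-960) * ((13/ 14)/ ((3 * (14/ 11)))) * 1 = 102960/ 49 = 2101.22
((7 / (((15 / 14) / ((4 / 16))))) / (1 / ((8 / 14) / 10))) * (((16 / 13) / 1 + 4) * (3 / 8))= 119 / 650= 0.18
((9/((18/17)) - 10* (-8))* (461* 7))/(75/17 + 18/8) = 6473362/151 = 42869.95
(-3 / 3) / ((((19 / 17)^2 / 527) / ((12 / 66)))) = -304606 / 3971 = -76.71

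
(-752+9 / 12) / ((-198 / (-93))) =-93155 / 264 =-352.86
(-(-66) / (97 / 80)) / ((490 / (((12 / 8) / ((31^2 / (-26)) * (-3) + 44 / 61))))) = 1256112 / 841314271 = 0.00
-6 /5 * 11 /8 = -33 /20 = -1.65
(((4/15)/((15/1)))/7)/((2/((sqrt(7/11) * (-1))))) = -2 * sqrt(77)/17325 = -0.00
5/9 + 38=38.56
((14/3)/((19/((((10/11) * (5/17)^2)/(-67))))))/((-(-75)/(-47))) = 6580/36421803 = 0.00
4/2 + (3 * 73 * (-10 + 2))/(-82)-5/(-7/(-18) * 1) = 3016/287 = 10.51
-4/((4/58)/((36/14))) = -1044/7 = -149.14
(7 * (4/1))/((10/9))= 126/5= 25.20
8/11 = 0.73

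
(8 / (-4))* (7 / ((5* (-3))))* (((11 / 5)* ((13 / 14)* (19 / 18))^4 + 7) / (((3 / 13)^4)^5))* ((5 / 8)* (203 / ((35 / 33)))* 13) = 14351134871009361591281556570492116897 / 200876539188521548800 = 71442563322643162.94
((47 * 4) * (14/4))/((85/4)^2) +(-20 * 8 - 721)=-6354697/7225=-879.54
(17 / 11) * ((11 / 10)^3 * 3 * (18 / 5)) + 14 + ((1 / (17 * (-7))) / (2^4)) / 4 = 172385631 / 4760000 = 36.22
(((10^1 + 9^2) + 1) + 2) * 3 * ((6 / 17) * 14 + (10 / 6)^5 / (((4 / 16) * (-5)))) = -2076272 / 1377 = -1507.82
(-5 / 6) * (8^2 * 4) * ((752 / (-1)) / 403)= 398.08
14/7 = 2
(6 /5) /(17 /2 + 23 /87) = 0.14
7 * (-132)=-924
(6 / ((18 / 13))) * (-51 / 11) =-221 / 11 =-20.09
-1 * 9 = -9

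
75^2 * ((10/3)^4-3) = 6098125/9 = 677569.44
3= 3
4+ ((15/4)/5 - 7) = -9/4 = -2.25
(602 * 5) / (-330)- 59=-2248 / 33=-68.12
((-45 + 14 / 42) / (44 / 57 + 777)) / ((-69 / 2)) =0.00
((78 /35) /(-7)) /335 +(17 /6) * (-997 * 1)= -2824.83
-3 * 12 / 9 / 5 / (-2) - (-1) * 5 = 27 / 5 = 5.40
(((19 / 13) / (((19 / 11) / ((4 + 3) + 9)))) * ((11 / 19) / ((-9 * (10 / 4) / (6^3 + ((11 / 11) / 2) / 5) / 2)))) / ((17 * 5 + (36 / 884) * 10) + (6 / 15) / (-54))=-13335531 / 7564090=-1.76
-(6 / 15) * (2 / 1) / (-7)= 4 / 35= 0.11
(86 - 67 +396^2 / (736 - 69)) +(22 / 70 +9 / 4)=23967913 / 93380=256.67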